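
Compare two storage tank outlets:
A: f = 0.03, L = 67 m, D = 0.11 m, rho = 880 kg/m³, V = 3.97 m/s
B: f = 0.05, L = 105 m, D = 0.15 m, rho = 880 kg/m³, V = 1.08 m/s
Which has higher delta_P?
delta_P(A) = 126.7 kPa, delta_P(B) = 17.96 kPa. Answer: A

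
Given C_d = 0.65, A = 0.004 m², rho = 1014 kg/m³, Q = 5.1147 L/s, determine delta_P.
Formula: Q = C_d A \sqrt{\frac{2 \Delta P}{\rho}}
Substituting knowns: 5.1147 = 0.65·0.004·√(2·(delta_P·1000)/1014)·1000
Solving for delta_P: delta_P = ((5.1147/1000)/(0.65·0.004))²·1014/2/1000 = 1.962 kPa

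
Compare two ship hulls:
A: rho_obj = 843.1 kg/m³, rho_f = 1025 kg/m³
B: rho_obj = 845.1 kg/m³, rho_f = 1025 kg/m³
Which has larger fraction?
fraction(A) = 0.8225, fraction(B) = 0.8245. Answer: B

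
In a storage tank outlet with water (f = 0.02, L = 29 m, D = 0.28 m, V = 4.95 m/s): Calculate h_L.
Formula: h_L = f \frac{L}{D} \frac{V^2}{2g}
h_L = 0.02·(29/0.28)·4.95²/(2·9.81) = 2.587 m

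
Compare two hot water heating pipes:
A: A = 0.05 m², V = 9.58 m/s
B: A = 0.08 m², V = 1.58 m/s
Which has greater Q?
Q(A) = 479 L/s, Q(B) = 126.4 L/s. Answer: A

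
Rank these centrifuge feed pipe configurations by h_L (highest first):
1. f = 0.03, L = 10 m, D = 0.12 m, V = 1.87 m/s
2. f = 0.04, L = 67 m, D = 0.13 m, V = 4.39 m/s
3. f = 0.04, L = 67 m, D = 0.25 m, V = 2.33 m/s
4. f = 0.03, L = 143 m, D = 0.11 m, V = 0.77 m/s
Case 1: h_L = 0.4456 m
Case 2: h_L = 20.25 m
Case 3: h_L = 2.966 m
Case 4: h_L = 1.179 m
Ranking (highest first): 2, 3, 4, 1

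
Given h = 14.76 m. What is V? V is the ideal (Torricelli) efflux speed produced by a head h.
Formula: V = \sqrt{2 g h}
V = √(2·9.81·14.76) = 17.02 m/s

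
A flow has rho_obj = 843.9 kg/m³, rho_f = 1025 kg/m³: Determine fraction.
Formula: f_{sub} = \frac{\rho_{obj}}{\rho_f}
fraction = 843.9/1025 = 0.8233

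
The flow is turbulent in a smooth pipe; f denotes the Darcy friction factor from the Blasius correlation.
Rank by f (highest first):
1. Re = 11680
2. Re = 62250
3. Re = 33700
Case 1: f = 0.0304
Case 2: f = 0.02001
Case 3: f = 0.02332
Ranking (highest first): 1, 3, 2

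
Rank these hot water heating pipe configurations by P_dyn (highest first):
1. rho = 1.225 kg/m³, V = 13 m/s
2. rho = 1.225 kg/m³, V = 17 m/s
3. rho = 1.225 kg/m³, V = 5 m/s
Case 1: P_dyn = 0.1035 kPa
Case 2: P_dyn = 0.177 kPa
Case 3: P_dyn = 0.01531 kPa
Ranking (highest first): 2, 1, 3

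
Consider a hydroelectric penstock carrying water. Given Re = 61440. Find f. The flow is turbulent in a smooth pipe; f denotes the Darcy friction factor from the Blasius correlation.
Formula: f = \frac{0.316}{Re^{0.25}}
f = 0.316/61440^0.25 = 0.02007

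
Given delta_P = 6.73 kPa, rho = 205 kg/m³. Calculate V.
Formula: V = \sqrt{\frac{2 \Delta P}{\rho}}
V = √(2·(6.73·1000)/205) = 8.103 m/s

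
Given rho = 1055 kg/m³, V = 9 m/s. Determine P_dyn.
Formula: P_{dyn} = \frac{1}{2} \rho V^2
P_dyn = 0.5·1055·9²/1000 = 42.73 kPa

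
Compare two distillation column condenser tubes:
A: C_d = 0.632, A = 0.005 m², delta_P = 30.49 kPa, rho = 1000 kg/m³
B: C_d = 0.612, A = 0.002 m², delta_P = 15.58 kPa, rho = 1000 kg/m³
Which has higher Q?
Q(A) = 24.68 L/s, Q(B) = 6.833 L/s. Answer: A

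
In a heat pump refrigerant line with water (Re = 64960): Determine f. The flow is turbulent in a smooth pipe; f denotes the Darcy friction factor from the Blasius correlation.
Formula: f = \frac{0.316}{Re^{0.25}}
f = 0.316/64960^0.25 = 0.01979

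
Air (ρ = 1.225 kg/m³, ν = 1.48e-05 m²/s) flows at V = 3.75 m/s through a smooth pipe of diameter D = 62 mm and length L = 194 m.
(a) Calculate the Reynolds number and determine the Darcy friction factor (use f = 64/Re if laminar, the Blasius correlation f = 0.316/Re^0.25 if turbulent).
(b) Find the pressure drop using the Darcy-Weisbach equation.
(a) Re = V·D/ν = 3.75·0.062/1.48e-05 = 15709 → turbulent (Re > 4000); f = 0.316/Re^0.25 = 0.316/15709^0.25 = 0.028226
(b) Darcy-Weisbach: ΔP = f·(L/D)·½ρV²/1000 = 0.028226·(194/0.062)·½·1.225·3.75²/1000 = 0.7607 kPa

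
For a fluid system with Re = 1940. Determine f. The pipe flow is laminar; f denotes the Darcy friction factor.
Formula: f = \frac{64}{Re}
f = 64/1940 = 0.03299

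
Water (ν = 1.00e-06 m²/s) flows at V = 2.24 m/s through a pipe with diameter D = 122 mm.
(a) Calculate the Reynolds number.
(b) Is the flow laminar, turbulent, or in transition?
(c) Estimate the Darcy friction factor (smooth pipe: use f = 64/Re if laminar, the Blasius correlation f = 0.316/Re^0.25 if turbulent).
(a) Re = V·D/ν = 2.24·0.122/1.00e-06 = 273280
(b) Flow regime: turbulent (Re > 4000)
(c) Friction factor: f = 0.316/Re^0.25 = 0.316/273280^0.25 = 0.01382 (Blasius is strictly valid for Re ≲ 1e5; used here as the smooth-pipe estimate the problem specifies)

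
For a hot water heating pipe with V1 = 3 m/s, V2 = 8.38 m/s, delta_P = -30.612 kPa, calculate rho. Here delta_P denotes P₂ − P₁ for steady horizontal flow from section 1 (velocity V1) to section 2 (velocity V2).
Formula: \Delta P = \frac{1}{2} \rho (V_1^2 - V_2^2)
Substituting knowns: -30.612 = 0.5·rho·(3² − 8.38²)/1000
Solving for rho: rho = 2·(-30.612·1000)/(3² − 8.38²) = 1000 kg/m³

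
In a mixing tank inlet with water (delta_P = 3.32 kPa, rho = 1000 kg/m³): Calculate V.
Formula: V = \sqrt{\frac{2 \Delta P}{\rho}}
V = √(2·(3.32·1000)/1000) = 2.577 m/s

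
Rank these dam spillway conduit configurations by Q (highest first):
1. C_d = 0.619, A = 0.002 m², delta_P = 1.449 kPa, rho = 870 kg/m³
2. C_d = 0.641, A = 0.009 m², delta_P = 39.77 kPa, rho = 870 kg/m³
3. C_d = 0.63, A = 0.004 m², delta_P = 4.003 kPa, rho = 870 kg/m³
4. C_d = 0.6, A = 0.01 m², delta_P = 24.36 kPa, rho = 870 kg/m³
Case 1: Q = 2.259 L/s
Case 2: Q = 55.16 L/s
Case 3: Q = 7.644 L/s
Case 4: Q = 44.9 L/s
Ranking (highest first): 2, 4, 3, 1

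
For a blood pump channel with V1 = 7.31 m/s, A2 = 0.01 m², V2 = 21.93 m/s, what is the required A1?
Formula: V_2 = \frac{A_1 V_1}{A_2}
Substituting knowns: 21.93 = A1·7.31/0.01
Solving for A1: A1 = 21.93·0.01/7.31 = 0.03 m²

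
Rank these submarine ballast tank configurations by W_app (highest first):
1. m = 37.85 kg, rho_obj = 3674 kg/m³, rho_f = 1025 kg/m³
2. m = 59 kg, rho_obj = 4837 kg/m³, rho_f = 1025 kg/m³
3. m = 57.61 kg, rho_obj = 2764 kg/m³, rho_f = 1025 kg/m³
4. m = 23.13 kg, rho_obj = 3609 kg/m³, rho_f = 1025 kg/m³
Case 1: W_app = 267.7 N
Case 2: W_app = 456.1 N
Case 3: W_app = 355.6 N
Case 4: W_app = 162.5 N
Ranking (highest first): 2, 3, 1, 4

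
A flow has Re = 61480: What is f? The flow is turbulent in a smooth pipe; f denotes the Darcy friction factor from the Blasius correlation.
Formula: f = \frac{0.316}{Re^{0.25}}
f = 0.316/61480^0.25 = 0.02007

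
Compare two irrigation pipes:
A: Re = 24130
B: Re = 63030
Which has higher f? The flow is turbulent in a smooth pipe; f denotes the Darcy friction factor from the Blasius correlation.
f(A) = 0.02535, f(B) = 0.01994. Answer: A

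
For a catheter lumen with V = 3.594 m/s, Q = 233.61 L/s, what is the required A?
Formula: Q = A V
Substituting knowns: 233.61 = A·3.594·1000
Solving for A: A = (233.61/1000)/3.594 = 0.065 m²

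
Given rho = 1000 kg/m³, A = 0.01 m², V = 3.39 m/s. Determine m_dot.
Formula: \dot{m} = \rho A V
m_dot = 1000·0.01·3.39 = 33.9 kg/s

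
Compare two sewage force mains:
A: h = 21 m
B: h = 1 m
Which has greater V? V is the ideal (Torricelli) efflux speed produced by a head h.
V(A) = 20.3 m/s, V(B) = 4.429 m/s. Answer: A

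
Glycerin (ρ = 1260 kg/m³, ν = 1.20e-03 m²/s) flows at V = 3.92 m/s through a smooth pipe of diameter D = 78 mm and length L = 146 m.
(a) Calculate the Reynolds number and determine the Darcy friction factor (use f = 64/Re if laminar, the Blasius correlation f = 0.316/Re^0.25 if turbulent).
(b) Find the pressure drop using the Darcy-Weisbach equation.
(a) Re = V·D/ν = 3.92·0.078/1.20e-03 = 254.8 → laminar (Re < 2300); f = 64/Re = 64/254.8 = 0.25118
(b) Darcy-Weisbach: ΔP = f·(L/D)·½ρV²/1000 = 0.25118·(146/0.078)·½·1260·3.92²/1000 = 4552 kPa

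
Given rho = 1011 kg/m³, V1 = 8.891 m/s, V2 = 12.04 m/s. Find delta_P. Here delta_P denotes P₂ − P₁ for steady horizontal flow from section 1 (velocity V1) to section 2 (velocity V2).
Formula: \Delta P = \frac{1}{2} \rho (V_1^2 - V_2^2)
delta_P = 0.5·1011·(8.891² − 12.04²)/1000 = -33.32 kPa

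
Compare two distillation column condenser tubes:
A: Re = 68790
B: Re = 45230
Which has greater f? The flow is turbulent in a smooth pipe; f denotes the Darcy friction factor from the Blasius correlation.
f(A) = 0.01951, f(B) = 0.02167. Answer: B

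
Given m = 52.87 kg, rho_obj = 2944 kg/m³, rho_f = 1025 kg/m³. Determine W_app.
Formula: W_{app} = mg\left(1 - \frac{\rho_f}{\rho_{obj}}\right)
W_app = 52.87·9.81·(1 − 1025/2944) = 338.1 N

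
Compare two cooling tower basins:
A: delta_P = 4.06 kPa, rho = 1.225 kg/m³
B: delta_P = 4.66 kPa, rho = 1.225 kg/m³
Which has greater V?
V(A) = 81.42 m/s, V(B) = 87.22 m/s. Answer: B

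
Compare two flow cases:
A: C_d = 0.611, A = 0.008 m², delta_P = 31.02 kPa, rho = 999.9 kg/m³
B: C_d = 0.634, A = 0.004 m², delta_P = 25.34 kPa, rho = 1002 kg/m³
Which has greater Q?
Q(A) = 38.5 L/s, Q(B) = 18.04 L/s. Answer: A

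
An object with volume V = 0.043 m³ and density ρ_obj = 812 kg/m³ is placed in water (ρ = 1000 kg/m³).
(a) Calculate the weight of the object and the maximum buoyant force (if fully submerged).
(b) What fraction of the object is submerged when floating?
(a) W=rho_obj*g*V=812*9.81*0.043=342.5 N; F_B(max)=rho*g*V=1000*9.81*0.043=421.8 N
(b) Floating fraction=rho_obj/rho=812/1000=0.812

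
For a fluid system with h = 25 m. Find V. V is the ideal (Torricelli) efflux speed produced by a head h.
Formula: V = \sqrt{2 g h}
V = √(2·9.81·25) = 22.15 m/s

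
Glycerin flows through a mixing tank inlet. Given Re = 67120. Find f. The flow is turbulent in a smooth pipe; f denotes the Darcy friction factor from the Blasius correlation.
Formula: f = \frac{0.316}{Re^{0.25}}
f = 0.316/67120^0.25 = 0.01963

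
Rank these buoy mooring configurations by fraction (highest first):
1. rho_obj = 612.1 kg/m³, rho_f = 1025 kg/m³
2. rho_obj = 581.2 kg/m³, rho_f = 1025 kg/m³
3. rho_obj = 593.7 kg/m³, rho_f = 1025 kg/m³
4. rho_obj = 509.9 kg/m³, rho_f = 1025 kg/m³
Case 1: fraction = 0.5972
Case 2: fraction = 0.567
Case 3: fraction = 0.5792
Case 4: fraction = 0.4975
Ranking (highest first): 1, 3, 2, 4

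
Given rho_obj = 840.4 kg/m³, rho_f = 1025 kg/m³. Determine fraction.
Formula: f_{sub} = \frac{\rho_{obj}}{\rho_f}
fraction = 840.4/1025 = 0.8199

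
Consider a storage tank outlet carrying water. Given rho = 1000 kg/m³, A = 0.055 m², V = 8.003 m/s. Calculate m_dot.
Formula: \dot{m} = \rho A V
m_dot = 1000·0.055·8.003 = 440.2 kg/s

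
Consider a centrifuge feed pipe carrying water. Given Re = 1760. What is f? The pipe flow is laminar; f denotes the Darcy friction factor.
Formula: f = \frac{64}{Re}
f = 64/1760 = 0.03636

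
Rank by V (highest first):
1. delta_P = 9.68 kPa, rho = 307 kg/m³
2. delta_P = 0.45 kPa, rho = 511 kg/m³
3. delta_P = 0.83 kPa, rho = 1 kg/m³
Case 1: V = 7.941 m/s
Case 2: V = 1.327 m/s
Case 3: V = 40.74 m/s
Ranking (highest first): 3, 1, 2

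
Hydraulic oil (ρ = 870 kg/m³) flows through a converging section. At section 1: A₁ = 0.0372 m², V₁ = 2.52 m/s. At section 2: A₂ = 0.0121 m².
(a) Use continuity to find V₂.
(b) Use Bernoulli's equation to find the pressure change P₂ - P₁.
(a) Continuity: A₁V₁=A₂V₂ -> V₂=A₁V₁/A₂=0.0372*2.52/0.0121=7.75 m/s
(b) Bernoulli: P₂-P₁=0.5*rho*(V₁^2-V₂^2)/1000=0.5*870*(2.52^2-7.75^2)/1000=-23.36 kPa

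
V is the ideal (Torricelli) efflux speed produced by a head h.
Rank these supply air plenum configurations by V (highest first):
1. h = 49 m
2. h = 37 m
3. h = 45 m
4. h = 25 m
Case 1: V = 31.01 m/s
Case 2: V = 26.94 m/s
Case 3: V = 29.71 m/s
Case 4: V = 22.15 m/s
Ranking (highest first): 1, 3, 2, 4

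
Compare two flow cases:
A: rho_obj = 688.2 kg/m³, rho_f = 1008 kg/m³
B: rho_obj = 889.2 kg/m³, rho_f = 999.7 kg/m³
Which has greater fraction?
fraction(A) = 0.6827, fraction(B) = 0.8895. Answer: B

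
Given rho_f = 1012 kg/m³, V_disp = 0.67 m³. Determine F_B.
Formula: F_B = \rho_f g V_{disp}
F_B = 1012·9.81·0.67 = 6652 N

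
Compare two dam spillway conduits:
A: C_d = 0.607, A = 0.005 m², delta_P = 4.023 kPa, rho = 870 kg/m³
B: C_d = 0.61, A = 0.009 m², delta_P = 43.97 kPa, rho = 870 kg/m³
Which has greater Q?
Q(A) = 9.23 L/s, Q(B) = 55.2 L/s. Answer: B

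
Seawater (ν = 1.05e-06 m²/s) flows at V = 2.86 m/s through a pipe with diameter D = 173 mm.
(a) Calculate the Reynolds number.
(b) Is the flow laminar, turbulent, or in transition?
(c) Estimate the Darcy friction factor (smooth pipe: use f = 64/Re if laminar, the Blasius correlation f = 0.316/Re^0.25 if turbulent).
(a) Re = V·D/ν = 2.86·0.173/1.05e-06 = 471220
(b) Flow regime: turbulent (Re > 4000)
(c) Friction factor: f = 0.316/Re^0.25 = 0.316/471220^0.25 = 0.01206 (Blasius is strictly valid for Re ≲ 1e5; used here as the smooth-pipe estimate the problem specifies)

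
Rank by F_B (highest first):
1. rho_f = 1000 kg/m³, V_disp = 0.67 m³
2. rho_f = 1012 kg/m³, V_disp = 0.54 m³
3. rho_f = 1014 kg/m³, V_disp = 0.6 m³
Case 1: F_B = 6573 N
Case 2: F_B = 5361 N
Case 3: F_B = 5968 N
Ranking (highest first): 1, 3, 2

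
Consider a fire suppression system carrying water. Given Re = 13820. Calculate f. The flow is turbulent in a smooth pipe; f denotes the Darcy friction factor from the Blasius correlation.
Formula: f = \frac{0.316}{Re^{0.25}}
f = 0.316/13820^0.25 = 0.02914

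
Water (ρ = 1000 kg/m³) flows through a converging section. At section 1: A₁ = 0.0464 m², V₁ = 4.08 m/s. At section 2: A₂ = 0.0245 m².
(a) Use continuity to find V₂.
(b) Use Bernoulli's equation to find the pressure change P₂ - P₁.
(a) Continuity: A₁V₁=A₂V₂ -> V₂=A₁V₁/A₂=0.0464*4.08/0.0245=7.73 m/s
(b) Bernoulli: P₂-P₁=0.5*rho*(V₁^2-V₂^2)/1000=0.5*1000*(4.08^2-7.73^2)/1000=-21.55 kPa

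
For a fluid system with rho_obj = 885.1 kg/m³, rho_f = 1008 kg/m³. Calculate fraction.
Formula: f_{sub} = \frac{\rho_{obj}}{\rho_f}
fraction = 885.1/1008 = 0.8781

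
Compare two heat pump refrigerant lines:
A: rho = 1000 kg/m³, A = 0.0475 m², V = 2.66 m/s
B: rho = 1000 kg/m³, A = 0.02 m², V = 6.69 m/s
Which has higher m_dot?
m_dot(A) = 126.4 kg/s, m_dot(B) = 133.8 kg/s. Answer: B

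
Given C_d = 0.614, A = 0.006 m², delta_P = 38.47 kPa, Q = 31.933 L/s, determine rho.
Formula: Q = C_d A \sqrt{\frac{2 \Delta P}{\rho}}
Substituting knowns: 31.933 = 0.614·0.006·√(2·(38.47·1000)/rho)·1000
Solving for rho: rho = 2·(38.47·1000)/((31.933/1000)/(0.614·0.006))² = 1024 kg/m³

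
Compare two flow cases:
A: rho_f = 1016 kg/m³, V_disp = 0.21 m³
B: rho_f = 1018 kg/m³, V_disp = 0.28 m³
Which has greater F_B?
F_B(A) = 2093 N, F_B(B) = 2796 N. Answer: B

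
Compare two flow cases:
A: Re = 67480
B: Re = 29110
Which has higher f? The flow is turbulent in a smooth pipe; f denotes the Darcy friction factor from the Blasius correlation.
f(A) = 0.01961, f(B) = 0.02419. Answer: B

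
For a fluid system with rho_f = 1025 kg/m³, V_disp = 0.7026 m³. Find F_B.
Formula: F_B = \rho_f g V_{disp}
F_B = 1025·9.81·0.7026 = 7065 N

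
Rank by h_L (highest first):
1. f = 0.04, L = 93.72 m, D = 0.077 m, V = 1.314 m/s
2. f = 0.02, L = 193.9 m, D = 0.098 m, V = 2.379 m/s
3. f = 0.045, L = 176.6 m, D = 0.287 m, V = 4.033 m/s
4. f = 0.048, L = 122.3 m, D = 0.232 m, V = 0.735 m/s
Case 1: h_L = 4.284 m
Case 2: h_L = 11.41 m
Case 3: h_L = 22.96 m
Case 4: h_L = 0.6967 m
Ranking (highest first): 3, 2, 1, 4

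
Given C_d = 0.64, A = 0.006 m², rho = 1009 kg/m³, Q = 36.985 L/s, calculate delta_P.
Formula: Q = C_d A \sqrt{\frac{2 \Delta P}{\rho}}
Substituting knowns: 36.985 = 0.64·0.006·√(2·(delta_P·1000)/1009)·1000
Solving for delta_P: delta_P = ((36.985/1000)/(0.64·0.006))²·1009/2/1000 = 46.8 kPa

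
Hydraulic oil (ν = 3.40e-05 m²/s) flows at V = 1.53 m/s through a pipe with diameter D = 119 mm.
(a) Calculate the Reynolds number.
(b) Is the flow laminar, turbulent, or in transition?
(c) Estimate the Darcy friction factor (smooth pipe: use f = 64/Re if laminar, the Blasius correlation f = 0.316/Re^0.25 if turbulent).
(a) Re = V·D/ν = 1.53·0.119/3.40e-05 = 5355
(b) Flow regime: turbulent (Re > 4000)
(c) Friction factor: f = 0.316/Re^0.25 = 0.316/5355^0.25 = 0.03694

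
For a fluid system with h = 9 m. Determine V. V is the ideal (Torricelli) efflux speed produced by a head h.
Formula: V = \sqrt{2 g h}
V = √(2·9.81·9) = 13.29 m/s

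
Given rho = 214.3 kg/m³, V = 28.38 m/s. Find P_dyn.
Formula: P_{dyn} = \frac{1}{2} \rho V^2
P_dyn = 0.5·214.3·28.38²/1000 = 86.3 kPa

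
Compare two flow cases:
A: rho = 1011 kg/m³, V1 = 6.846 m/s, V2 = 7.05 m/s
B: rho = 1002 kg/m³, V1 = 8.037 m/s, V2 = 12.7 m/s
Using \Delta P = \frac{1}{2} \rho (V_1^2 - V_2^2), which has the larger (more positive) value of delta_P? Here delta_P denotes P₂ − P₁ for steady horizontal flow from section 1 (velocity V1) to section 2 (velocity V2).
delta_P(A) = -1.433 kPa, delta_P(B) = -48.45 kPa. Answer: A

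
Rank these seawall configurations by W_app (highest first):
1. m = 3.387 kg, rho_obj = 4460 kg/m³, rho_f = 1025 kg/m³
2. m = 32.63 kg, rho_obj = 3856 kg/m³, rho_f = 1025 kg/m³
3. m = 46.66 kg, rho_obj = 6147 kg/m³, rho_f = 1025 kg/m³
Case 1: W_app = 25.59 N
Case 2: W_app = 235 N
Case 3: W_app = 381.4 N
Ranking (highest first): 3, 2, 1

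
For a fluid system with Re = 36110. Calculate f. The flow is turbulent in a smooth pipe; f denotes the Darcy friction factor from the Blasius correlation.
Formula: f = \frac{0.316}{Re^{0.25}}
f = 0.316/36110^0.25 = 0.02292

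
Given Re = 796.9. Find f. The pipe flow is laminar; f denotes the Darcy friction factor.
Formula: f = \frac{64}{Re}
f = 64/796.9 = 0.08031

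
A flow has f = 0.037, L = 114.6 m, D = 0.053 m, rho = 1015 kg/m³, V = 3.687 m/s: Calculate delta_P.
Formula: \Delta P = f \frac{L}{D} \frac{\rho V^2}{2}
delta_P = 0.037·(114.6/0.053)·0.5·1015·3.687²/1000 = 551.9 kPa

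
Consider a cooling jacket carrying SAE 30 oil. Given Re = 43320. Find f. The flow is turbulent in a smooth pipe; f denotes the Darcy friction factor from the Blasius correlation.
Formula: f = \frac{0.316}{Re^{0.25}}
f = 0.316/43320^0.25 = 0.0219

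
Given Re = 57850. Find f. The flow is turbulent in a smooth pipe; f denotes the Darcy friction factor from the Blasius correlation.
Formula: f = \frac{0.316}{Re^{0.25}}
f = 0.316/57850^0.25 = 0.02038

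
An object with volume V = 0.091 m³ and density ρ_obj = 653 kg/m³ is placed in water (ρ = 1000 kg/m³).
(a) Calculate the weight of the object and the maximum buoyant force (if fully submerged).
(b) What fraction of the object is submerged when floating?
(a) W=rho_obj*g*V=653*9.81*0.091=582.9 N; F_B(max)=rho*g*V=1000*9.81*0.091=892.7 N
(b) Floating fraction=rho_obj/rho=653/1000=0.653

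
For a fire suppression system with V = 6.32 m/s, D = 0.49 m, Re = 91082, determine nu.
Formula: Re = \frac{V D}{\nu}
Substituting knowns: 91082 = 6.32·0.49/nu
Solving for nu: nu = 6.32·0.49/91082 = 3.400e-05 m²/s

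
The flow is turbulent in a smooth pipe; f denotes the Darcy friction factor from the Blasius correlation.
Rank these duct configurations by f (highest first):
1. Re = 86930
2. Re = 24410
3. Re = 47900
Case 1: f = 0.0184
Case 2: f = 0.02528
Case 3: f = 0.02136
Ranking (highest first): 2, 3, 1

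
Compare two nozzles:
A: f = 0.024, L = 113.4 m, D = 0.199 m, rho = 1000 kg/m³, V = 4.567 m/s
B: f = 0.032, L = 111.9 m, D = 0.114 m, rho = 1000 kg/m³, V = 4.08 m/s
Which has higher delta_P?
delta_P(A) = 142.6 kPa, delta_P(B) = 261.4 kPa. Answer: B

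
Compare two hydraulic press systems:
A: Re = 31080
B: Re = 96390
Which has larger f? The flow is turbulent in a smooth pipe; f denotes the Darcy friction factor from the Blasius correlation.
f(A) = 0.0238, f(B) = 0.01793. Answer: A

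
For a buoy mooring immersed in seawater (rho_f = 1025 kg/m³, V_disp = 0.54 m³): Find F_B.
Formula: F_B = \rho_f g V_{disp}
F_B = 1025·9.81·0.54 = 5430 N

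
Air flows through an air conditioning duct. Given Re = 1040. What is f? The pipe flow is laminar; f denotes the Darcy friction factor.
Formula: f = \frac{64}{Re}
f = 64/1040 = 0.06154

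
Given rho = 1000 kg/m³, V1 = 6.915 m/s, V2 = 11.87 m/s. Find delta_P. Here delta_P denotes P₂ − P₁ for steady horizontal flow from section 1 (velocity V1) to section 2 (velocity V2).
Formula: \Delta P = \frac{1}{2} \rho (V_1^2 - V_2^2)
delta_P = 0.5·1000·(6.915² − 11.87²)/1000 = -46.54 kPa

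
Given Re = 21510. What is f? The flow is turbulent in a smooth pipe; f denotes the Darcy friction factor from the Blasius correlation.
Formula: f = \frac{0.316}{Re^{0.25}}
f = 0.316/21510^0.25 = 0.02609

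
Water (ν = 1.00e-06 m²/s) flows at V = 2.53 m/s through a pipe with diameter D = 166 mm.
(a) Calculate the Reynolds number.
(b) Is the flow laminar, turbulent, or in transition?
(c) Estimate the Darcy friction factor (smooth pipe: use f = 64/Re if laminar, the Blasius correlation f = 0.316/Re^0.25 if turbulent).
(a) Re = V·D/ν = 2.53·0.166/1.00e-06 = 419980
(b) Flow regime: turbulent (Re > 4000)
(c) Friction factor: f = 0.316/Re^0.25 = 0.316/419980^0.25 = 0.01241 (Blasius is strictly valid for Re ≲ 1e5; used here as the smooth-pipe estimate the problem specifies)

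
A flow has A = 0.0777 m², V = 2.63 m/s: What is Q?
Formula: Q = A V
Q = 0.0777·2.63·1000 = 204.4 L/s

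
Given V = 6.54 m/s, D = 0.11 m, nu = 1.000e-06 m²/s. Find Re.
Formula: Re = \frac{V D}{\nu}
Re = 6.54·0.11/1.000e-06 = 719400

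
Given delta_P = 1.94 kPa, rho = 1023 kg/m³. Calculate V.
Formula: V = \sqrt{\frac{2 \Delta P}{\rho}}
V = √(2·(1.94·1000)/1023) = 1.948 m/s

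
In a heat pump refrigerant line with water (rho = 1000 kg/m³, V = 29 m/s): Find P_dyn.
Formula: P_{dyn} = \frac{1}{2} \rho V^2
P_dyn = 0.5·1000·29²/1000 = 420.5 kPa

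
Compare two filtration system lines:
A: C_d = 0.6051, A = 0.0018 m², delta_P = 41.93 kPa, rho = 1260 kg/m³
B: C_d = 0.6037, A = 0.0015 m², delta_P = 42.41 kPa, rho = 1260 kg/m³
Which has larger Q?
Q(A) = 8.886 L/s, Q(B) = 7.43 L/s. Answer: A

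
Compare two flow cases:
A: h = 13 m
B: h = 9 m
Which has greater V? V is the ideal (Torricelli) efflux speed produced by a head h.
V(A) = 15.97 m/s, V(B) = 13.29 m/s. Answer: A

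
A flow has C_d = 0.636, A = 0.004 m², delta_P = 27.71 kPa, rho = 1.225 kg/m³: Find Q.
Formula: Q = C_d A \sqrt{\frac{2 \Delta P}{\rho}}
Q = 0.636·0.004·√(2·(27.71·1000)/1.225)·1000 = 541.1 L/s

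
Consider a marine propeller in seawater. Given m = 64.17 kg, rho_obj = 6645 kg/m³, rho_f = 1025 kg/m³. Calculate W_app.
Formula: W_{app} = mg\left(1 - \frac{\rho_f}{\rho_{obj}}\right)
W_app = 64.17·9.81·(1 − 1025/6645) = 532.4 N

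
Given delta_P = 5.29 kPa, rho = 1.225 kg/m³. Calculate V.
Formula: V = \sqrt{\frac{2 \Delta P}{\rho}}
V = √(2·(5.29·1000)/1.225) = 92.93 m/s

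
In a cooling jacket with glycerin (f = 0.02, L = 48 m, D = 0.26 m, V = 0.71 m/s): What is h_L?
Formula: h_L = f \frac{L}{D} \frac{V^2}{2g}
h_L = 0.02·(48/0.26)·0.71²/(2·9.81) = 0.09487 m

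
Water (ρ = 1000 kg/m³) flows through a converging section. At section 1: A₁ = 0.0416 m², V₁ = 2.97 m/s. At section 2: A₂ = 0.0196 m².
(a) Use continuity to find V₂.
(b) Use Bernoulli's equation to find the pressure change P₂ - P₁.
(a) Continuity: A₁V₁=A₂V₂ -> V₂=A₁V₁/A₂=0.0416*2.97/0.0196=6.30 m/s
(b) Bernoulli: P₂-P₁=0.5*rho*(V₁^2-V₂^2)/1000=0.5*1000*(2.97^2-6.30^2)/1000=-15.43 kPa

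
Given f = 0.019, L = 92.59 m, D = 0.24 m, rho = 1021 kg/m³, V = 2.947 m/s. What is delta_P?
Formula: \Delta P = f \frac{L}{D} \frac{\rho V^2}{2}
delta_P = 0.019·(92.59/0.24)·0.5·1021·2.947²/1000 = 32.5 kPa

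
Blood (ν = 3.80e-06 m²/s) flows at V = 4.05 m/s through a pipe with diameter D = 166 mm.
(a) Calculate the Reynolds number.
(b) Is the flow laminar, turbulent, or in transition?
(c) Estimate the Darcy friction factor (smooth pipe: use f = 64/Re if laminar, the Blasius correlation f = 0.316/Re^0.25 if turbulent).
(a) Re = V·D/ν = 4.05·0.166/3.80e-06 = 176920
(b) Flow regime: turbulent (Re > 4000)
(c) Friction factor: f = 0.316/Re^0.25 = 0.316/176920^0.25 = 0.01541 (Blasius is strictly valid for Re ≲ 1e5; used here as the smooth-pipe estimate the problem specifies)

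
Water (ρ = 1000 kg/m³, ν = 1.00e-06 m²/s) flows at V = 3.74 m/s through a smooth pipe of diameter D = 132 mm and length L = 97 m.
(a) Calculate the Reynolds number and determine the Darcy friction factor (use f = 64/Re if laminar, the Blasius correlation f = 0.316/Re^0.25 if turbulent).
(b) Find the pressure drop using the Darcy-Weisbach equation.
(a) Re = V·D/ν = 3.74·0.132/1.00e-06 = 493680 → turbulent (Re > 4000); f = 0.316/Re^0.25 = 0.316/493680^0.25 = 0.011921 (Blasius is strictly valid for Re ≲ 1e5; used here as the smooth-pipe estimate the problem specifies)
(b) Darcy-Weisbach: ΔP = f·(L/D)·½ρV²/1000 = 0.011921·(97/0.132)·½·1000·3.74²/1000 = 61.27 kPa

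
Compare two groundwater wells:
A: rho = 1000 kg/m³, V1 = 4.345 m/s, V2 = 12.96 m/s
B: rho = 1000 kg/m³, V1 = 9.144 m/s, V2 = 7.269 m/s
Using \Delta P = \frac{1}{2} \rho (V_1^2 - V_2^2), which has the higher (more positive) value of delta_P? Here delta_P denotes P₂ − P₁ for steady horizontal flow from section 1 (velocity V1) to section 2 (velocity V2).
delta_P(A) = -74.54 kPa, delta_P(B) = 15.39 kPa. Answer: B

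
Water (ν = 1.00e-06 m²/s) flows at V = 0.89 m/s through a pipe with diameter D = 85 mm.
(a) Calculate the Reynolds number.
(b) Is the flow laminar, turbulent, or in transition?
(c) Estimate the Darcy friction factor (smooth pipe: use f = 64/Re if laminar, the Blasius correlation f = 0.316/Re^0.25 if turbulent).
(a) Re = V·D/ν = 0.89·0.085/1.00e-06 = 75650
(b) Flow regime: turbulent (Re > 4000)
(c) Friction factor: f = 0.316/Re^0.25 = 0.316/75650^0.25 = 0.01905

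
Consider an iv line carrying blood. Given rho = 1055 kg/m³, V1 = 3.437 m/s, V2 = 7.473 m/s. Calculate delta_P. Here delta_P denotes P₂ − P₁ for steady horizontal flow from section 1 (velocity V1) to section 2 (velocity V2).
Formula: \Delta P = \frac{1}{2} \rho (V_1^2 - V_2^2)
delta_P = 0.5·1055·(3.437² − 7.473²)/1000 = -23.23 kPa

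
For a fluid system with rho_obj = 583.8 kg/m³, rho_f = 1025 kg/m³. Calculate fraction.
Formula: f_{sub} = \frac{\rho_{obj}}{\rho_f}
fraction = 583.8/1025 = 0.5696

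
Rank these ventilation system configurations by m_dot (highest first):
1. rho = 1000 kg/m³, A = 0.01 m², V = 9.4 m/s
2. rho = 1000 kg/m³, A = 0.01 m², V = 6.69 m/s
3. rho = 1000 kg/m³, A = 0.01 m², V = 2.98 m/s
Case 1: m_dot = 94 kg/s
Case 2: m_dot = 66.9 kg/s
Case 3: m_dot = 29.8 kg/s
Ranking (highest first): 1, 2, 3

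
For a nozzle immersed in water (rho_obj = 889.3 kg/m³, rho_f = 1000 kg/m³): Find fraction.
Formula: f_{sub} = \frac{\rho_{obj}}{\rho_f}
fraction = 889.3/1000 = 0.8893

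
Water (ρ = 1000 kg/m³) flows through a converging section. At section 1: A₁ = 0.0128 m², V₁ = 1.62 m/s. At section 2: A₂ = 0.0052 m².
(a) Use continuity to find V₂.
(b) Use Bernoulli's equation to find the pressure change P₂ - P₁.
(a) Continuity: A₁V₁=A₂V₂ -> V₂=A₁V₁/A₂=0.0128*1.62/0.0052=3.99 m/s
(b) Bernoulli: P₂-P₁=0.5*rho*(V₁^2-V₂^2)/1000=0.5*1000*(1.62^2-3.99^2)/1000=-6.648 kPa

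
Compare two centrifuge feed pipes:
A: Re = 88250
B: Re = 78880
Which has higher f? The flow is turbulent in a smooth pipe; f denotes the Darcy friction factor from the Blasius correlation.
f(A) = 0.01833, f(B) = 0.01886. Answer: B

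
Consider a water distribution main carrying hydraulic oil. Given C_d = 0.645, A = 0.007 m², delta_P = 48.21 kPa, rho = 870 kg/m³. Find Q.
Formula: Q = C_d A \sqrt{\frac{2 \Delta P}{\rho}}
Q = 0.645·0.007·√(2·(48.21·1000)/870)·1000 = 47.53 L/s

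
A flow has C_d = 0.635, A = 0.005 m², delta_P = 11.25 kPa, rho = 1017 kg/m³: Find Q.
Formula: Q = C_d A \sqrt{\frac{2 \Delta P}{\rho}}
Q = 0.635·0.005·√(2·(11.25·1000)/1017)·1000 = 14.93 L/s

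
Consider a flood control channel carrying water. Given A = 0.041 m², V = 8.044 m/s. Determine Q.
Formula: Q = A V
Q = 0.041·8.044·1000 = 329.8 L/s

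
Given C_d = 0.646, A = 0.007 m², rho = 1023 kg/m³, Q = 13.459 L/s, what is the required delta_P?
Formula: Q = C_d A \sqrt{\frac{2 \Delta P}{\rho}}
Substituting knowns: 13.459 = 0.646·0.007·√(2·(delta_P·1000)/1023)·1000
Solving for delta_P: delta_P = ((13.459/1000)/(0.646·0.007))²·1023/2/1000 = 4.531 kPa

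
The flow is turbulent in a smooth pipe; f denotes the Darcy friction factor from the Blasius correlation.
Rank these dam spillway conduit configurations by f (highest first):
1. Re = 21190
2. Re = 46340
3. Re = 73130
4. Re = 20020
Case 1: f = 0.02619
Case 2: f = 0.02154
Case 3: f = 0.01922
Case 4: f = 0.02657
Ranking (highest first): 4, 1, 2, 3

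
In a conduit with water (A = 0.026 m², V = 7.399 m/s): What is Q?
Formula: Q = A V
Q = 0.026·7.399·1000 = 192.4 L/s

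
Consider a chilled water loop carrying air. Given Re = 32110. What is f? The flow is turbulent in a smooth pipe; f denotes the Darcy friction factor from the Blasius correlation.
Formula: f = \frac{0.316}{Re^{0.25}}
f = 0.316/32110^0.25 = 0.02361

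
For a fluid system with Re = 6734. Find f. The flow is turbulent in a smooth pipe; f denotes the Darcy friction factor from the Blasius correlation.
Formula: f = \frac{0.316}{Re^{0.25}}
f = 0.316/6734^0.25 = 0.03488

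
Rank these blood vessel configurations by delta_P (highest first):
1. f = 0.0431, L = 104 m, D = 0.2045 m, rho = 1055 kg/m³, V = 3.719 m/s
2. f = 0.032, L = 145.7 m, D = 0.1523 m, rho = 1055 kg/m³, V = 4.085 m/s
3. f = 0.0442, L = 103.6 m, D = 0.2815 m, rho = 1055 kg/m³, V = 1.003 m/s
Case 1: delta_P = 159.9 kPa
Case 2: delta_P = 269.5 kPa
Case 3: delta_P = 8.632 kPa
Ranking (highest first): 2, 1, 3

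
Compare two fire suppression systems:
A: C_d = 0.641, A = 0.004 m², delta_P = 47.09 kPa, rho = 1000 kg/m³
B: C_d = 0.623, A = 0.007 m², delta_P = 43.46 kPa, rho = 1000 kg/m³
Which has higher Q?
Q(A) = 24.88 L/s, Q(B) = 40.66 L/s. Answer: B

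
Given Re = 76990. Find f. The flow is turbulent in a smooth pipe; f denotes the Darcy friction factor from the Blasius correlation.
Formula: f = \frac{0.316}{Re^{0.25}}
f = 0.316/76990^0.25 = 0.01897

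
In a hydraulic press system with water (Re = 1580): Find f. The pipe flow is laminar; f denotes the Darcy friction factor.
Formula: f = \frac{64}{Re}
f = 64/1580 = 0.04051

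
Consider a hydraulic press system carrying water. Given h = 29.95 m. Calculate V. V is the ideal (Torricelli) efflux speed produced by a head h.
Formula: V = \sqrt{2 g h}
V = √(2·9.81·29.95) = 24.24 m/s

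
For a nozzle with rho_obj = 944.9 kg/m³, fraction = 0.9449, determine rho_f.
Formula: f_{sub} = \frac{\rho_{obj}}{\rho_f}
Substituting knowns: 0.9449 = 944.9/rho_f
Solving for rho_f: rho_f = 944.9/0.9449 = 1000 kg/m³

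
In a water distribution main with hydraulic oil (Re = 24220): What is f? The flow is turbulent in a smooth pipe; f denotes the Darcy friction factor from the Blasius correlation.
Formula: f = \frac{0.316}{Re^{0.25}}
f = 0.316/24220^0.25 = 0.02533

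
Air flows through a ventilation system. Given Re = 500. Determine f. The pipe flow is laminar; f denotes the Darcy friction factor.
Formula: f = \frac{64}{Re}
f = 64/500 = 0.128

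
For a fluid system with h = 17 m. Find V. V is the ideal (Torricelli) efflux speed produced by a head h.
Formula: V = \sqrt{2 g h}
V = √(2·9.81·17) = 18.26 m/s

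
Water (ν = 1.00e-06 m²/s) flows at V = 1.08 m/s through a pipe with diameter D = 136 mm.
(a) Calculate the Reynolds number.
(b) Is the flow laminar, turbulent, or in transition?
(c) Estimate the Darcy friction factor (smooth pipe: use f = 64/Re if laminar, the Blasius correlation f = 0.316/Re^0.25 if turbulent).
(a) Re = V·D/ν = 1.08·0.136/1.00e-06 = 146880
(b) Flow regime: turbulent (Re > 4000)
(c) Friction factor: f = 0.316/Re^0.25 = 0.316/146880^0.25 = 0.01614 (Blasius is strictly valid for Re ≲ 1e5; used here as the smooth-pipe estimate the problem specifies)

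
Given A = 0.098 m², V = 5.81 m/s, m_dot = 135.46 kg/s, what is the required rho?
Formula: \dot{m} = \rho A V
Substituting knowns: 135.46 = rho·0.098·5.81
Solving for rho: rho = 135.46/(0.098·5.81) = 237.9 kg/m³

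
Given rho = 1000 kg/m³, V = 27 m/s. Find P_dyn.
Formula: P_{dyn} = \frac{1}{2} \rho V^2
P_dyn = 0.5·1000·27²/1000 = 364.5 kPa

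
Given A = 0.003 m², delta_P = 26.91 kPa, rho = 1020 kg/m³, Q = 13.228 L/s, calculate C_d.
Formula: Q = C_d A \sqrt{\frac{2 \Delta P}{\rho}}
Substituting knowns: 13.228 = C_d·0.003·√(2·(26.91·1000)/1020)·1000
Solving for C_d: C_d = (13.228/1000)/(0.003·√(2·(26.91·1000)/1020)) = 0.607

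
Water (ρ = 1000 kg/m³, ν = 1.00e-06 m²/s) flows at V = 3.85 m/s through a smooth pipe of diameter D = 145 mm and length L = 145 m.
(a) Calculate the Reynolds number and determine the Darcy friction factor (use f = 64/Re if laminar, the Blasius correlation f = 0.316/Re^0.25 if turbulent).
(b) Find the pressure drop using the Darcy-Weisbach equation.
(a) Re = V·D/ν = 3.85·0.145/1.00e-06 = 558250 → turbulent (Re > 4000); f = 0.316/Re^0.25 = 0.316/558250^0.25 = 0.011561 (Blasius is strictly valid for Re ≲ 1e5; used here as the smooth-pipe estimate the problem specifies)
(b) Darcy-Weisbach: ΔP = f·(L/D)·½ρV²/1000 = 0.011561·(145/0.145)·½·1000·3.85²/1000 = 85.68 kPa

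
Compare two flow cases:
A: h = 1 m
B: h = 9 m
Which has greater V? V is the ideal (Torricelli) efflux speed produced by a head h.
V(A) = 4.429 m/s, V(B) = 13.29 m/s. Answer: B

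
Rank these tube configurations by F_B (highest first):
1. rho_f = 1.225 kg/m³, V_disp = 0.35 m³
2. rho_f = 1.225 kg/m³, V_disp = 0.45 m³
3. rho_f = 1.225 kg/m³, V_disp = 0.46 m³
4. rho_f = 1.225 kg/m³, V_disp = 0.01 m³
Case 1: F_B = 4.206 N
Case 2: F_B = 5.408 N
Case 3: F_B = 5.528 N
Case 4: F_B = 0.1202 N
Ranking (highest first): 3, 2, 1, 4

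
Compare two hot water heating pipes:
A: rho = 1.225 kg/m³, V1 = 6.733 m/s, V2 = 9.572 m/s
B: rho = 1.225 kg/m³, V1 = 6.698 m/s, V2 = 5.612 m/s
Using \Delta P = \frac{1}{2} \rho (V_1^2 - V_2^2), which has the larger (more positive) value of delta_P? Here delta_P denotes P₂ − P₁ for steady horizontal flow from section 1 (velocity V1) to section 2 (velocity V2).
delta_P(A) = -0.02835 kPa, delta_P(B) = 0.008188 kPa. Answer: B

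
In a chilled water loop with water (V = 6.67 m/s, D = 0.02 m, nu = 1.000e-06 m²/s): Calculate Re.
Formula: Re = \frac{V D}{\nu}
Re = 6.67·0.02/1.000e-06 = 133400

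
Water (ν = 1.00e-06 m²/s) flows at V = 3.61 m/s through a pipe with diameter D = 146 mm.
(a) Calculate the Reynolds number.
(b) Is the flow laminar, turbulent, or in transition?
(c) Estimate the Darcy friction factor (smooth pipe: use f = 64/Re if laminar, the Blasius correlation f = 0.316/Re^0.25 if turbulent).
(a) Re = V·D/ν = 3.61·0.146/1.00e-06 = 527060
(b) Flow regime: turbulent (Re > 4000)
(c) Friction factor: f = 0.316/Re^0.25 = 0.316/527060^0.25 = 0.01173 (Blasius is strictly valid for Re ≲ 1e5; used here as the smooth-pipe estimate the problem specifies)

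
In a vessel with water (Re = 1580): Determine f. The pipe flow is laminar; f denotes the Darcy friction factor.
Formula: f = \frac{64}{Re}
f = 64/1580 = 0.04051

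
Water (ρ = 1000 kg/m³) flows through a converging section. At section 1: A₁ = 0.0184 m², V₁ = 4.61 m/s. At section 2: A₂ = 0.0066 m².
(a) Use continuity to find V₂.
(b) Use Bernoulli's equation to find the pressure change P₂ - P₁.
(a) Continuity: A₁V₁=A₂V₂ -> V₂=A₁V₁/A₂=0.0184*4.61/0.0066=12.85 m/s
(b) Bernoulli: P₂-P₁=0.5*rho*(V₁^2-V₂^2)/1000=0.5*1000*(4.61^2-12.85^2)/1000=-71.94 kPa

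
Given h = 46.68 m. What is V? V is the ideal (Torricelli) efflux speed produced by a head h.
Formula: V = \sqrt{2 g h}
V = √(2·9.81·46.68) = 30.26 m/s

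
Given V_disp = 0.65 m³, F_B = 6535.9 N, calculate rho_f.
Formula: F_B = \rho_f g V_{disp}
Substituting knowns: 6535.9 = rho_f·9.81·0.65
Solving for rho_f: rho_f = 6535.9/(9.81·0.65) = 1025 kg/m³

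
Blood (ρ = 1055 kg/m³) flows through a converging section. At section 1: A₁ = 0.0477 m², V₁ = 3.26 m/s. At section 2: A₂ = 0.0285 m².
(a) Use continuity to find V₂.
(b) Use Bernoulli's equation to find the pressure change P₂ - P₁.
(a) Continuity: A₁V₁=A₂V₂ -> V₂=A₁V₁/A₂=0.0477*3.26/0.0285=5.46 m/s
(b) Bernoulli: P₂-P₁=0.5*rho*(V₁^2-V₂^2)/1000=0.5*1055*(3.26^2-5.46^2)/1000=-10.12 kPa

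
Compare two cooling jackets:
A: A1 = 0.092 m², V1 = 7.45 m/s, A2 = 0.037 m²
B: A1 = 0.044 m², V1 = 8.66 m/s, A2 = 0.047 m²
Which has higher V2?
V2(A) = 18.52 m/s, V2(B) = 8.107 m/s. Answer: A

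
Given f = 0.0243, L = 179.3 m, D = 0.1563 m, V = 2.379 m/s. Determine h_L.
Formula: h_L = f \frac{L}{D} \frac{V^2}{2g}
h_L = 0.0243·(179.3/0.1563)·2.379²/(2·9.81) = 8.041 m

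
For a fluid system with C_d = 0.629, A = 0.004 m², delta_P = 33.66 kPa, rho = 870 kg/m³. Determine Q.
Formula: Q = C_d A \sqrt{\frac{2 \Delta P}{\rho}}
Q = 0.629·0.004·√(2·(33.66·1000)/870)·1000 = 22.13 L/s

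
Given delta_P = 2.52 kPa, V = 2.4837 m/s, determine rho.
Formula: V = \sqrt{\frac{2 \Delta P}{\rho}}
Substituting knowns: 2.4837 = √(2·(2.52·1000)/rho)
Solving for rho: rho = 2·(2.52·1000)/2.4837² = 817 kg/m³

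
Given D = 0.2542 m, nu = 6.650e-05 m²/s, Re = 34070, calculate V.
Formula: Re = \frac{V D}{\nu}
Substituting knowns: 34070 = V·0.2542/6.650e-05
Solving for V: V = 34070·6.650e-05/0.2542 = 8.913 m/s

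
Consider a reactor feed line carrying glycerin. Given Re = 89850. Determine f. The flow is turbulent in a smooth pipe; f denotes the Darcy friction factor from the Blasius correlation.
Formula: f = \frac{0.316}{Re^{0.25}}
f = 0.316/89850^0.25 = 0.01825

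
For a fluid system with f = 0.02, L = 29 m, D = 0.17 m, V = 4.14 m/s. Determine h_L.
Formula: h_L = f \frac{L}{D} \frac{V^2}{2g}
h_L = 0.02·(29/0.17)·4.14²/(2·9.81) = 2.98 m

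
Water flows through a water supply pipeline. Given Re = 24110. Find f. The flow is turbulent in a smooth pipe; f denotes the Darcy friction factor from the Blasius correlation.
Formula: f = \frac{0.316}{Re^{0.25}}
f = 0.316/24110^0.25 = 0.02536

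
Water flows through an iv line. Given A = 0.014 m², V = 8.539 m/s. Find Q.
Formula: Q = A V
Q = 0.014·8.539·1000 = 119.5 L/s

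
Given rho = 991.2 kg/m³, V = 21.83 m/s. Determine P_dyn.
Formula: P_{dyn} = \frac{1}{2} \rho V^2
P_dyn = 0.5·991.2·21.83²/1000 = 236.2 kPa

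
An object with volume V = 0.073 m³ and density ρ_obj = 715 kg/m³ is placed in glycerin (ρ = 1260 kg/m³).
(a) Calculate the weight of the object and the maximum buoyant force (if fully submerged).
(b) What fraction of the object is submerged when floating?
(a) W=rho_obj*g*V=715*9.81*0.073=512.0 N; F_B(max)=rho*g*V=1260*9.81*0.073=902.3 N
(b) Floating fraction=rho_obj/rho=715/1260=0.567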